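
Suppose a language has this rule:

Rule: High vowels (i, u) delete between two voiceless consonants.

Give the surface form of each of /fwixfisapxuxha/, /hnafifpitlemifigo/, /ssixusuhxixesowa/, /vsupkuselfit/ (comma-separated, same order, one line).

fwixfsapxxha, hnaffptlemifigo, ssxshxxesowa, vspkselft

/fwixfisapxuxha/: /i/ is a high vowel flanked by voiceless consonants /f/ and /s/, so it deletes. /u/ is a high vowel flanked by voiceless consonants /x/ and /x/, so it deletes. → [fwixfsapxxha].
/hnafifpitlemifigo/: /i/ is a high vowel flanked by voiceless consonants /f/ and /f/, so it deletes. /i/ is a high vowel flanked by voiceless consonants /p/ and /t/, so it deletes. → [hnaffptlemifigo].
/ssixusuhxixesowa/: /i/ is a high vowel flanked by voiceless consonants /s/ and /x/, so it deletes. /u/ is a high vowel flanked by voiceless consonants /x/ and /s/, so it deletes. /u/ is a high vowel flanked by voiceless consonants /s/ and /h/, so it deletes. /i/ is a high vowel flanked by voiceless consonants /x/ and /x/, so it deletes. → [ssxshxxesowa].
/vsupkuselfit/: /u/ is a high vowel flanked by voiceless consonants /s/ and /p/, so it deletes. /u/ is a high vowel flanked by voiceless consonants /k/ and /s/, so it deletes. /i/ is a high vowel flanked by voiceless consonants /f/ and /t/, so it deletes. → [vspkselft].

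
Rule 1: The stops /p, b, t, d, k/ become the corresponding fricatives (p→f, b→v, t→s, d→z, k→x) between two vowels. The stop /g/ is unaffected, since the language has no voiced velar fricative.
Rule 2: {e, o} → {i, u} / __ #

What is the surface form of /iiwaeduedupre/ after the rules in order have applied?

iiwaezuezupri

Rule 1 (intervocalic spirantization): /d/ is a stop between vowels /e/ and /u/, so it spirantizes to the fricative [z]. /d/ is a stop between vowels /e/ and /u/, so it spirantizes to the fricative [z]. /iiwaeduedupre/ → iiwaezuezupre.
Rule 2 (final vowel raising): /e/ is a mid vowel in word-final position, so it raises to [i]. /iiwaezuezupre/ → iiwaezuezupri.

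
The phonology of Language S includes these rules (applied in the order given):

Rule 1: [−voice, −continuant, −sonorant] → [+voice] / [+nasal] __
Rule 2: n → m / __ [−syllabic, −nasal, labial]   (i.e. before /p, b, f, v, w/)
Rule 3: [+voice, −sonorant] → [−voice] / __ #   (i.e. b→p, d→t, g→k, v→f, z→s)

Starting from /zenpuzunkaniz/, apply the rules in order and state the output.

Rule 1 (post-nasal voicing): /p/ is a voiceless stop immediately after the nasal /n/, so it voices to [b]. /k/ is a voiceless stop immediately after the nasal /n/, so it voices to [g]. /zenpuzunkaniz/ → zenbuzunganiz.
Rule 2 (nasal place assimilation): /n/ precedes the labial consonant /b/, so it assimilates in place to [m]. /zenbuzunganiz/ → zembuzunganiz.
Rule 3 (final devoicing): /z/ is a voiced obstruent in word-final position, so it devoices to [s]. /zembuzunganiz/ → zembuzunganis.

zembuzunganis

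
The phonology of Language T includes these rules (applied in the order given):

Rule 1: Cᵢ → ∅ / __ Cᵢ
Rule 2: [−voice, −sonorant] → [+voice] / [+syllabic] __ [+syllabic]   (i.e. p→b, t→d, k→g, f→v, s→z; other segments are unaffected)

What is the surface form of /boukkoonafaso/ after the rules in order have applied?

Rule 1 (degemination): /kk/ is a geminate; the first /k/ deletes. /boukkoonafaso/ → boukoonafaso.
Rule 2 (intervocalic voicing): /k/ is a voiceless obstruent between vowels /u/ and /o/, so it voices to [g]. /f/ is a voiceless obstruent between vowels /a/ and /a/, so it voices to [v]. /s/ is a voiceless obstruent between vowels /a/ and /o/, so it voices to [z]. /boukoonafaso/ → bougoonavazo.

bougoonavazo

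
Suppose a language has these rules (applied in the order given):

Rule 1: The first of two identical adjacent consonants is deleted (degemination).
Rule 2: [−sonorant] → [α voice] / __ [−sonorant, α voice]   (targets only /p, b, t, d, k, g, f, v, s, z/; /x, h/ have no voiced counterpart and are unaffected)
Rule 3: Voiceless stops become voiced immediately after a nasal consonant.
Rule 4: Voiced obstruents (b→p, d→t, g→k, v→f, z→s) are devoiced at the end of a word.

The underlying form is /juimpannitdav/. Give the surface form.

juimbaniddaf

Rule 1 (degemination): /nn/ is a geminate; the first /n/ deletes. /juimpannitdav/ → juimpanitdav.
Rule 2 (regressive voicing assimilation): /t/ precedes the voiced obstruent /d/, so it voices to [d] by assimilation. /juimpanitdav/ → juimpaniddav.
Rule 3 (post-nasal voicing): /p/ is a voiceless stop immediately after the nasal /m/, so it voices to [b]. /juimpaniddav/ → juimbaniddav.
Rule 4 (final devoicing): /v/ is a voiced obstruent in word-final position, so it devoices to [f]. /juimbaniddav/ → juimbaniddaf.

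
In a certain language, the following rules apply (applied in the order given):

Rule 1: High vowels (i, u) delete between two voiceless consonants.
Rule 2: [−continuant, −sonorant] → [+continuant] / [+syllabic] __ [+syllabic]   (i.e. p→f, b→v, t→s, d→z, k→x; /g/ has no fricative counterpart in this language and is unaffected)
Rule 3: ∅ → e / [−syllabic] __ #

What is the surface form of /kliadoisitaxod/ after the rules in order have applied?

kliazoistaxode

Rule 1 (high vowel syncope): /i/ is a high vowel flanked by voiceless consonants /s/ and /t/, so it deletes. /kliadoisitaxod/ → kliadoistaxod.
Rule 2 (intervocalic spirantization): /d/ is a stop between vowels /a/ and /o/, so it spirantizes to the fricative [z]. /kliadoistaxod/ → kliazoistaxod.
Rule 3 (final e-epenthesis): the form ends in the consonant /d/, so [e] is inserted word-finally. /kliazoistaxod/ → kliazoistaxode.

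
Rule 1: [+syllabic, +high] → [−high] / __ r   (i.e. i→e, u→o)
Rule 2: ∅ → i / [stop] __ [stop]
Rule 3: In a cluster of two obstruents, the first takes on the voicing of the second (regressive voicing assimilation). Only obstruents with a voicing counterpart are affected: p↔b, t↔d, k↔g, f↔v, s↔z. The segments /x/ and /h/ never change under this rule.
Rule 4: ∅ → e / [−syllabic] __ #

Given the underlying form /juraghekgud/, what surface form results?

Rule 1 (pre-rhotic lowering): /u/ is a high vowel immediately before /r/, so it lowers to [o]. /juraghekgud/ → joraghekgud.
Rule 2 (stop-cluster i-epenthesis): /k/ and /g/ form a stop–stop cluster, so [i] is inserted between them. /joraghekgud/ → joraghekigud.
Rule 3 (regressive voicing assimilation): /g/ precedes the voiceless obstruent /h/, so it devoices to [k] by assimilation. /joraghekigud/ → jorakhekigud.
Rule 4 (final e-epenthesis): the form ends in the consonant /d/, so [e] is inserted word-finally. /jorakhekigud/ → jorakhekigude.

jorakhekigude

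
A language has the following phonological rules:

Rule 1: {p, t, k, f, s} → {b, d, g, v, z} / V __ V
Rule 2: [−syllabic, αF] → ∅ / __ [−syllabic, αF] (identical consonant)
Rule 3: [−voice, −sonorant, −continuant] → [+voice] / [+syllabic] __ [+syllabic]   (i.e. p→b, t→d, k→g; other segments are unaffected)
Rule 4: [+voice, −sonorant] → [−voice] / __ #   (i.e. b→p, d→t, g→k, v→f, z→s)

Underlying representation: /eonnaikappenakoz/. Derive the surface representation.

eonaigabenagos

Rule 1 (intervocalic voicing): /k/ is a voiceless obstruent between vowels /i/ and /a/, so it voices to [g]. /k/ is a voiceless obstruent between vowels /a/ and /o/, so it voices to [g]. /eonnaikappenakoz/ → eonnaigappenagoz.
Rule 2 (degemination): /nn/ is a geminate; the first /n/ deletes. /pp/ is a geminate; the first /p/ deletes. /eonnaigappenagoz/ → eonaigapenagoz.
Rule 3 (intervocalic voicing): /p/ is a voiceless stop between vowels /a/ and /e/, so it voices to [b]. /eonaigapenagoz/ → eonaigabenagoz.
Rule 4 (final devoicing): /z/ is a voiced obstruent in word-final position, so it devoices to [s]. /eonaigabenagoz/ → eonaigabenagos.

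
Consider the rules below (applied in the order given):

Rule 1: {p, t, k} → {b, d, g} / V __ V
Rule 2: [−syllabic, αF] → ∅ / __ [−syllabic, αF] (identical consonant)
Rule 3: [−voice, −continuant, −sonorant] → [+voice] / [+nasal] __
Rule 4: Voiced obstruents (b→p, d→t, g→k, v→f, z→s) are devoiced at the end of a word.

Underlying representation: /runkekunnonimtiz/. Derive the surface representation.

Rule 1 (intervocalic voicing): /k/ is a voiceless stop between vowels /e/ and /u/, so it voices to [g]. /runkekunnonimtiz/ → runkegunnonimtiz.
Rule 2 (degemination): /nn/ is a geminate; the first /n/ deletes. /runkegunnonimtiz/ → runkegunonimtiz.
Rule 3 (post-nasal voicing): /k/ is a voiceless stop immediately after the nasal /n/, so it voices to [g]. /t/ is a voiceless stop immediately after the nasal /m/, so it voices to [d]. /runkegunonimtiz/ → rungegunonimdiz.
Rule 4 (final devoicing): /z/ is a voiced obstruent in word-final position, so it devoices to [s]. /rungegunonimdiz/ → rungegunonimdis.

rungegunonimdis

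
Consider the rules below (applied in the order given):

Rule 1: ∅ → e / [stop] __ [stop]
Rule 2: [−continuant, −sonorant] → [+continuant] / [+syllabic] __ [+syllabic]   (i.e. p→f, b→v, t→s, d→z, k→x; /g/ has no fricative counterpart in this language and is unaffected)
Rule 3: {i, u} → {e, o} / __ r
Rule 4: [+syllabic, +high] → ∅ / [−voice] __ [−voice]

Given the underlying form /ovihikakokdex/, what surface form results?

ovihxaxoxezex

Rule 1 (stop-cluster e-epenthesis): /k/ and /d/ form a stop–stop cluster, so [e] is inserted between them. /ovihikakokdex/ → ovihikakokedex.
Rule 2 (intervocalic spirantization): /k/ is a stop between vowels /i/ and /a/, so it spirantizes to the fricative [x]. /k/ is a stop between vowels /a/ and /o/, so it spirantizes to the fricative [x]. /k/ is a stop between vowels /o/ and /e/, so it spirantizes to the fricative [x]. /d/ is a stop between vowels /e/ and /e/, so it spirantizes to the fricative [z]. /ovihikakokedex/ → ovihixaxoxezex.
Rule 3 (pre-rhotic lowering): no segment meets the environment; /ovihixaxoxezex/ is unchanged.
Rule 4 (high vowel syncope): /i/ is a high vowel flanked by voiceless consonants /h/ and /x/, so it deletes. /ovihixaxoxezex/ → ovihxaxoxezex.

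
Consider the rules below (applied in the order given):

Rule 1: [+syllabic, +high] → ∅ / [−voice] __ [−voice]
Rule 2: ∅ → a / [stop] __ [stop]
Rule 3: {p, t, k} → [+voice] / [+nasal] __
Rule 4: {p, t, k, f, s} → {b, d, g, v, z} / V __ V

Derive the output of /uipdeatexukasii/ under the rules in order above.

Rule 1 (high vowel syncope): /u/ is a high vowel flanked by voiceless consonants /x/ and /k/, so it deletes. /uipdeatexukasii/ → uipdeatexkasii.
Rule 2 (stop-cluster a-epenthesis): /p/ and /d/ form a stop–stop cluster, so [a] is inserted between them. /uipdeatexkasii/ → uipadeatexkasii.
Rule 3 (post-nasal voicing): no segment meets the environment; /uipadeatexkasii/ is unchanged.
Rule 4 (intervocalic voicing): /p/ is a voiceless obstruent between vowels /i/ and /a/, so it voices to [b]. /t/ is a voiceless obstruent between vowels /a/ and /e/, so it voices to [d]. /s/ is a voiceless obstruent between vowels /a/ and /i/, so it voices to [z]. /uipadeatexkasii/ → uibadeadexkazii.

uibadeadexkazii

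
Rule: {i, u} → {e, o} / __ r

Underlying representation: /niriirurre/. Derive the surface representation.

nerierorre

/i/ is a high vowel immediately before /r/, so it lowers to [e].
/i/ is a high vowel immediately before /r/, so it lowers to [e].
/u/ is a high vowel immediately before /r/, so it lowers to [o].
Surface form: [nerierorre].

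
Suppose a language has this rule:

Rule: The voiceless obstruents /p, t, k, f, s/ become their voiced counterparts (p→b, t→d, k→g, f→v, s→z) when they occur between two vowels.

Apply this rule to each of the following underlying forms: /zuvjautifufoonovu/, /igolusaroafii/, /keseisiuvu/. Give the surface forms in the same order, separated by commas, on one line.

/zuvjautifufoonovu/: /t/ is a voiceless obstruent between vowels /u/ and /i/, so it voices to [d]. /f/ is a voiceless obstruent between vowels /i/ and /u/, so it voices to [v]. /f/ is a voiceless obstruent between vowels /u/ and /o/, so it voices to [v]. → [zuvjaudivuvoonovu].
/igolusaroafii/: /s/ is a voiceless obstruent between vowels /u/ and /a/, so it voices to [z]. /f/ is a voiceless obstruent between vowels /a/ and /i/, so it voices to [v]. → [igoluzaroavii].
/keseisiuvu/: /s/ is a voiceless obstruent between vowels /e/ and /e/, so it voices to [z]. /s/ is a voiceless obstruent between vowels /i/ and /i/, so it voices to [z]. → [kezeiziuvu].

zuvjaudivuvoonovu, igoluzaroavii, kezeiziuvu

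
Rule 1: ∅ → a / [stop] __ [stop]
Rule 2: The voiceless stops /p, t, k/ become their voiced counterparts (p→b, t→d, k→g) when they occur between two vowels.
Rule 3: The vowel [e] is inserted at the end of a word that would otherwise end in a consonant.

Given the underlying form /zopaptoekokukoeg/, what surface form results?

Rule 1 (stop-cluster a-epenthesis): /p/ and /t/ form a stop–stop cluster, so [a] is inserted between them. /zopaptoekokukoeg/ → zopapatoekokukoeg.
Rule 2 (intervocalic voicing): /p/ is a voiceless stop between vowels /o/ and /a/, so it voices to [b]. /p/ is a voiceless stop between vowels /a/ and /a/, so it voices to [b]. /t/ is a voiceless stop between vowels /a/ and /o/, so it voices to [d]. /k/ is a voiceless stop between vowels /e/ and /o/, so it voices to [g]. /k/ is a voiceless stop between vowels /o/ and /u/, so it voices to [g]. /k/ is a voiceless stop between vowels /u/ and /o/, so it voices to [g]. /zopapatoekokukoeg/ → zobabadoegogugoeg.
Rule 3 (final e-epenthesis): the form ends in the consonant /g/, so [e] is inserted word-finally. /zobabadoegogugoeg/ → zobabadoegogugoege.

zobabadoegogugoege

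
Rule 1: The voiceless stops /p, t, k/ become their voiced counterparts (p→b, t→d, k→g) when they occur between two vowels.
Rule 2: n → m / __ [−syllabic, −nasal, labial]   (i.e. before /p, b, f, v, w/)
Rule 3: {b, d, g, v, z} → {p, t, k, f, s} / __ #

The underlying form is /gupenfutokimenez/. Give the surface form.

gubemfudogimenes

Rule 1 (intervocalic voicing): /p/ is a voiceless stop between vowels /u/ and /e/, so it voices to [b]. /t/ is a voiceless stop between vowels /u/ and /o/, so it voices to [d]. /k/ is a voiceless stop between vowels /o/ and /i/, so it voices to [g]. /gupenfutokimenez/ → gubenfudogimenez.
Rule 2 (nasal place assimilation): /n/ precedes the labial consonant /f/, so it assimilates in place to [m]. /gubenfudogimenez/ → gubemfudogimenez.
Rule 3 (final devoicing): /z/ is a voiced obstruent in word-final position, so it devoices to [s]. /gubemfudogimenez/ → gubemfudogimenes.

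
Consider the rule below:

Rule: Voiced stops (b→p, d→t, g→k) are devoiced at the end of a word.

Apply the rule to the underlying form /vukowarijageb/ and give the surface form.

vukowarijagep

Scanning /vukowarijageb/: /g/ at position 11 is not in the conditioning environment; /b/ is a voiced stop in word-final position, so it devoices to [p].
Result: [vukowarijagep].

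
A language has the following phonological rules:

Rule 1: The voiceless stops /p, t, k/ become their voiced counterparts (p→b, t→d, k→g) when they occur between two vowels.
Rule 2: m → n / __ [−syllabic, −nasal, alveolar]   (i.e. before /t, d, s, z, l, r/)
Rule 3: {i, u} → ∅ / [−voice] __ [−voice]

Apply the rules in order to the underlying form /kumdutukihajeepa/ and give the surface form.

kundudugihajeeba

Rule 1 (intervocalic voicing): /t/ is a voiceless stop between vowels /u/ and /u/, so it voices to [d]. /k/ is a voiceless stop between vowels /u/ and /i/, so it voices to [g]. /p/ is a voiceless stop between vowels /e/ and /a/, so it voices to [b]. /kumdutukihajeepa/ → kumdudugihajeeba.
Rule 2 (nasal place assimilation): /m/ precedes the alveolar consonant /d/, so it assimilates in place to [n]. /kumdudugihajeeba/ → kundudugihajeeba.
Rule 3 (high vowel syncope): no segment meets the environment; /kundudugihajeeba/ is unchanged.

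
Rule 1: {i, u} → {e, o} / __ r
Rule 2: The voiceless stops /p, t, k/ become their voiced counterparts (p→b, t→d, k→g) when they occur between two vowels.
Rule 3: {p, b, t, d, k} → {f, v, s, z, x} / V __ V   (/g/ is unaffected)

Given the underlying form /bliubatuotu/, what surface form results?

bliuvazuozu

Rule 1 (pre-rhotic lowering): no segment meets the environment; /bliubatuotu/ is unchanged.
Rule 2 (intervocalic voicing): /t/ is a voiceless stop between vowels /a/ and /u/, so it voices to [d]. /t/ is a voiceless stop between vowels /o/ and /u/, so it voices to [d]. /bliubatuotu/ → bliubaduodu.
Rule 3 (intervocalic spirantization): /b/ is a stop between vowels /u/ and /a/, so it spirantizes to the fricative [v]. /d/ is a stop between vowels /a/ and /u/, so it spirantizes to the fricative [z]. /d/ is a stop between vowels /o/ and /u/, so it spirantizes to the fricative [z]. /bliubaduodu/ → bliuvazuozu.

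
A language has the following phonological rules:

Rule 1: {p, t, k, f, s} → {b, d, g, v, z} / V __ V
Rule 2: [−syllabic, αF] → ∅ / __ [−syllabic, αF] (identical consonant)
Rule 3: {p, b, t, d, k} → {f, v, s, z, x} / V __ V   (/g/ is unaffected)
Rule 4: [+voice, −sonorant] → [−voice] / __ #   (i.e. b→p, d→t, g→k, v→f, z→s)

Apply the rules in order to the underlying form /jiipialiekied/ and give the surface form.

Rule 1 (intervocalic voicing): /p/ is a voiceless obstruent between vowels /i/ and /i/, so it voices to [b]. /k/ is a voiceless obstruent between vowels /e/ and /i/, so it voices to [g]. /jiipialiekied/ → jiibialiegied.
Rule 2 (degemination): no segment meets the environment; /jiibialiegied/ is unchanged.
Rule 3 (intervocalic spirantization): /b/ is a stop between vowels /i/ and /i/, so it spirantizes to the fricative [v]. /jiibialiegied/ → jiivialiegied.
Rule 4 (final devoicing): /d/ is a voiced obstruent in word-final position, so it devoices to [t]. /jiivialiegied/ → jiivialiegiet.

jiivialiegiet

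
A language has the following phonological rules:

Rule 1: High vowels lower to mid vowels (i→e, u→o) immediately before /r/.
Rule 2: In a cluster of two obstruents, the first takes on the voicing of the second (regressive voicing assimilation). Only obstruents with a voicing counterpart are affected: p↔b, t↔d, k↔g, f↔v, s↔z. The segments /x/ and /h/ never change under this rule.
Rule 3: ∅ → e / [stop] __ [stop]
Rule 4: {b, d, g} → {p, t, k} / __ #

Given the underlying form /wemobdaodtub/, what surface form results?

Rule 1 (pre-rhotic lowering): no segment meets the environment; /wemobdaodtub/ is unchanged.
Rule 2 (regressive voicing assimilation): /d/ precedes the voiceless obstruent /t/, so it devoices to [t] by assimilation. /wemobdaodtub/ → wemobdaottub.
Rule 3 (stop-cluster e-epenthesis): /b/ and /d/ form a stop–stop cluster, so [e] is inserted between them. /t/ and /t/ form a stop–stop cluster, so [e] is inserted between them. /wemobdaottub/ → wemobedaotetub.
Rule 4 (final devoicing): /b/ is a voiced stop in word-final position, so it devoices to [p]. /wemobedaotetub/ → wemobedaotetup.

wemobedaotetup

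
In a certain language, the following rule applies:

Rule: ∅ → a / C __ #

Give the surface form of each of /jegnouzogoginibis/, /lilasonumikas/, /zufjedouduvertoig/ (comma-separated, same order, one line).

jegnouzogoginibisa, lilasonumikasa, zufjedouduvertoiga

/jegnouzogoginibis/: the form ends in the consonant /s/, so [a] is inserted word-finally. → [jegnouzogoginibisa].
/lilasonumikas/: the form ends in the consonant /s/, so [a] is inserted word-finally. → [lilasonumikasa].
/zufjedouduvertoig/: the form ends in the consonant /g/, so [a] is inserted word-finally. → [zufjedouduvertoiga].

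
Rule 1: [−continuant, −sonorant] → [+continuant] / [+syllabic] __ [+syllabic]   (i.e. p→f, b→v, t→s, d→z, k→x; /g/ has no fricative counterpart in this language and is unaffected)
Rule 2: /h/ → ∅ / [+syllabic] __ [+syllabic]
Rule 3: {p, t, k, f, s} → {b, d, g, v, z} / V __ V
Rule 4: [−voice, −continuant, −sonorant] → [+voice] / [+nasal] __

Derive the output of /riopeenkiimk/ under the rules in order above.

Rule 1 (intervocalic spirantization): /p/ is a stop between vowels /o/ and /e/, so it spirantizes to the fricative [f]. /riopeenkiimk/ → riofeenkiimk.
Rule 2 (intervocalic h-deletion): no segment meets the environment; /riofeenkiimk/ is unchanged.
Rule 3 (intervocalic voicing): /f/ is a voiceless obstruent between vowels /o/ and /e/, so it voices to [v]. /riofeenkiimk/ → rioveenkiimk.
Rule 4 (post-nasal voicing): /k/ is a voiceless stop immediately after the nasal /n/, so it voices to [g]. /k/ is a voiceless stop immediately after the nasal /m/, so it voices to [g]. /rioveenkiimk/ → rioveengiimg.

rioveengiimg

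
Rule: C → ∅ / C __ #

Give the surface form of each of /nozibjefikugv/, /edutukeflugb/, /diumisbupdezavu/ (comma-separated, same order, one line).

nozibjefikug, edutukeflug, diumisbupdezavu

/nozibjefikugv/: /v/ is the second consonant of a word-final cluster /gv/, so it deletes. → [nozibjefikug].
/edutukeflugb/: /b/ is the second consonant of a word-final cluster /gb/, so it deletes. → [edutukeflug].
/diumisbupdezavu/: the rule's environment is not met; surfaces unchanged as [diumisbupdezavu].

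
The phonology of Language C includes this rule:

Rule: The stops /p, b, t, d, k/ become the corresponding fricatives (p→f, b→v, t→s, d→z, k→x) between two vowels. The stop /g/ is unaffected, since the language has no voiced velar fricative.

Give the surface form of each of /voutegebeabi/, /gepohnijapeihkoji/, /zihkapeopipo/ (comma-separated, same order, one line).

/voutegebeabi/: /t/ is a stop between vowels /u/ and /e/, so it spirantizes to the fricative [s]. /b/ is a stop between vowels /e/ and /e/, so it spirantizes to the fricative [v]. /b/ is a stop between vowels /a/ and /i/, so it spirantizes to the fricative [v]. → [vousegeveavi].
/gepohnijapeihkoji/: /p/ is a stop between vowels /e/ and /o/, so it spirantizes to the fricative [f]. /p/ is a stop between vowels /a/ and /e/, so it spirantizes to the fricative [f]. → [gefohnijafeihkoji].
/zihkapeopipo/: /p/ is a stop between vowels /a/ and /e/, so it spirantizes to the fricative [f]. /p/ is a stop between vowels /o/ and /i/, so it spirantizes to the fricative [f]. /p/ is a stop between vowels /i/ and /o/, so it spirantizes to the fricative [f]. → [zihkafeofifo].

vousegeveavi, gefohnijafeihkoji, zihkafeofifo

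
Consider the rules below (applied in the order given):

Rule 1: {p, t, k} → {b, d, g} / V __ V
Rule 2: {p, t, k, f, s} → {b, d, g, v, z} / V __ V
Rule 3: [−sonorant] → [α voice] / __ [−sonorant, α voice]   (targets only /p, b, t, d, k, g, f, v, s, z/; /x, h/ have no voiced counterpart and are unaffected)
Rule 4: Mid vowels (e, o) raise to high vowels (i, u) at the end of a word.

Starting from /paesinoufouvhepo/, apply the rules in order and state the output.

paezinouvoufhebu

Rule 1 (intervocalic voicing): /p/ is a voiceless stop between vowels /e/ and /o/, so it voices to [b]. /paesinoufouvhepo/ → paesinoufouvhebo.
Rule 2 (intervocalic voicing): /s/ is a voiceless obstruent between vowels /e/ and /i/, so it voices to [z]. /f/ is a voiceless obstruent between vowels /u/ and /o/, so it voices to [v]. /paesinoufouvhebo/ → paezinouvouvhebo.
Rule 3 (regressive voicing assimilation): /v/ precedes the voiceless obstruent /h/, so it devoices to [f] by assimilation. /paezinouvouvhebo/ → paezinouvoufhebo.
Rule 4 (final vowel raising): /o/ is a mid vowel in word-final position, so it raises to [u]. /paezinouvoufhebo/ → paezinouvoufhebu.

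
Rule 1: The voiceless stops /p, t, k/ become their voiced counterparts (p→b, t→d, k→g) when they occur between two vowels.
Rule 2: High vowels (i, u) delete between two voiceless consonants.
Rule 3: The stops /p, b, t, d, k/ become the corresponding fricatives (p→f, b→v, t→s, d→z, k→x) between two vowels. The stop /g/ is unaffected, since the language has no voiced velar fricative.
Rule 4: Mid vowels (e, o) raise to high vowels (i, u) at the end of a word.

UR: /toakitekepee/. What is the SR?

Rule 1 (intervocalic voicing): /k/ is a voiceless stop between vowels /a/ and /i/, so it voices to [g]. /t/ is a voiceless stop between vowels /i/ and /e/, so it voices to [d]. /k/ is a voiceless stop between vowels /e/ and /e/, so it voices to [g]. /p/ is a voiceless stop between vowels /e/ and /e/, so it voices to [b]. /toakitekepee/ → toagidegebee.
Rule 2 (high vowel syncope): no segment meets the environment; /toagidegebee/ is unchanged.
Rule 3 (intervocalic spirantization): /d/ is a stop between vowels /i/ and /e/, so it spirantizes to the fricative [z]. /b/ is a stop between vowels /e/ and /e/, so it spirantizes to the fricative [v]. /toagidegebee/ → toagizegevee.
Rule 4 (final vowel raising): /e/ is a mid vowel in word-final position, so it raises to [i]. /toagizegevee/ → toagizegevei.

toagizegevei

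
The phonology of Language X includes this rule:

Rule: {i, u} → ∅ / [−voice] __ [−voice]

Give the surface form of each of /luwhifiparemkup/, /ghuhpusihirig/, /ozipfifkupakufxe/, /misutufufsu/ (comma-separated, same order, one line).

luwhfparemkp, ghhpshirig, ozipffkpakfxe, mistffsu

/luwhifiparemkup/: /i/ is a high vowel flanked by voiceless consonants /h/ and /f/, so it deletes. /i/ is a high vowel flanked by voiceless consonants /f/ and /p/, so it deletes. /u/ is a high vowel flanked by voiceless consonants /k/ and /p/, so it deletes. → [luwhfparemkp].
/ghuhpusihirig/: /u/ is a high vowel flanked by voiceless consonants /h/ and /h/, so it deletes. /u/ is a high vowel flanked by voiceless consonants /p/ and /s/, so it deletes. /i/ is a high vowel flanked by voiceless consonants /s/ and /h/, so it deletes. → [ghhpshirig].
/ozipfifkupakufxe/: /i/ is a high vowel flanked by voiceless consonants /f/ and /f/, so it deletes. /u/ is a high vowel flanked by voiceless consonants /k/ and /p/, so it deletes. /u/ is a high vowel flanked by voiceless consonants /k/ and /f/, so it deletes. → [ozipffkpakfxe].
/misutufufsu/: /u/ is a high vowel flanked by voiceless consonants /s/ and /t/, so it deletes. /u/ is a high vowel flanked by voiceless consonants /t/ and /f/, so it deletes. /u/ is a high vowel flanked by voiceless consonants /f/ and /f/, so it deletes. → [mistffsu].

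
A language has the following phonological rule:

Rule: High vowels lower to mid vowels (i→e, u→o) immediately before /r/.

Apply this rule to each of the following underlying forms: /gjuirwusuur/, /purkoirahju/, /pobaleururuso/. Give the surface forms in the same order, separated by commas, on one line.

gjuerwusuor, porkoerahju, pobaleororuso

/gjuirwusuur/: /i/ is a high vowel immediately before /r/, so it lowers to [e]. /u/ is a high vowel immediately before /r/, so it lowers to [o]. → [gjuerwusuor].
/purkoirahju/: /u/ is a high vowel immediately before /r/, so it lowers to [o]. /i/ is a high vowel immediately before /r/, so it lowers to [e]. → [porkoerahju].
/pobaleururuso/: /u/ is a high vowel immediately before /r/, so it lowers to [o]. /u/ is a high vowel immediately before /r/, so it lowers to [o]. → [pobaleororuso].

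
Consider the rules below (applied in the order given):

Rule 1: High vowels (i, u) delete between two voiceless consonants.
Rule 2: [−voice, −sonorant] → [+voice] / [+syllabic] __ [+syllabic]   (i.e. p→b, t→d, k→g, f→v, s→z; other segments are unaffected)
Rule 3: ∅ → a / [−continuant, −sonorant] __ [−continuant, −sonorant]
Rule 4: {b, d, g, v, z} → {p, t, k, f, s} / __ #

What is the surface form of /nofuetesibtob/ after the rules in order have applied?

Rule 1 (high vowel syncope): no segment meets the environment; /nofuetesibtob/ is unchanged.
Rule 2 (intervocalic voicing): /f/ is a voiceless obstruent between vowels /o/ and /u/, so it voices to [v]. /t/ is a voiceless obstruent between vowels /e/ and /e/, so it voices to [d]. /s/ is a voiceless obstruent between vowels /e/ and /i/, so it voices to [z]. /nofuetesibtob/ → novuedezibtob.
Rule 3 (stop-cluster a-epenthesis): /b/ and /t/ form a stop–stop cluster, so [a] is inserted between them. /novuedezibtob/ → novuedezibatob.
Rule 4 (final devoicing): /b/ is a voiced obstruent in word-final position, so it devoices to [p]. /novuedezibatob/ → novuedezibatop.

novuedezibatop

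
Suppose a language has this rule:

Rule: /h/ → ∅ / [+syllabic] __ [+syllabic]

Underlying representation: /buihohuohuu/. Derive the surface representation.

/h/ occurs between vowels /i/ and /o/, so it deletes.
/h/ occurs between vowels /o/ and /u/, so it deletes.
/h/ occurs between vowels /o/ and /u/, so it deletes.
Surface form: [buiououu].

buiououu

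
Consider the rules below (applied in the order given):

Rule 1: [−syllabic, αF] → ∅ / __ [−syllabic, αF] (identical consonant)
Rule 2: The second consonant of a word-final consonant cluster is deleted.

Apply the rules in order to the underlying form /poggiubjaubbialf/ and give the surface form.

pogiubjaubial

Rule 1 (degemination): /gg/ is a geminate; the first /g/ deletes. /bb/ is a geminate; the first /b/ deletes. /poggiubjaubbialf/ → pogiubjaubialf.
Rule 2 (final cluster simplification): /f/ is the second consonant of a word-final cluster /lf/, so it deletes. /pogiubjaubialf/ → pogiubjaubial.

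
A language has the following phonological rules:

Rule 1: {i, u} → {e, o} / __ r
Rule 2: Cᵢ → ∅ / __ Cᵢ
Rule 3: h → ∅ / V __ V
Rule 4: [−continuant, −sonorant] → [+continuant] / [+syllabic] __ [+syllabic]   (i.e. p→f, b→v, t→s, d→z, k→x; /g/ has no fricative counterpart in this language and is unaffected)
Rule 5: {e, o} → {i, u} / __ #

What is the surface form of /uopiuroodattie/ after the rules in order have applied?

uofioroozasii

Rule 1 (pre-rhotic lowering): /u/ is a high vowel immediately before /r/, so it lowers to [o]. /uopiuroodattie/ → uopioroodattie.
Rule 2 (degemination): /tt/ is a geminate; the first /t/ deletes. /uopioroodattie/ → uopioroodatie.
Rule 3 (intervocalic h-deletion): no segment meets the environment; /uopioroodatie/ is unchanged.
Rule 4 (intervocalic spirantization): /p/ is a stop between vowels /o/ and /i/, so it spirantizes to the fricative [f]. /d/ is a stop between vowels /o/ and /a/, so it spirantizes to the fricative [z]. /t/ is a stop between vowels /a/ and /i/, so it spirantizes to the fricative [s]. /uopioroodatie/ → uofioroozasie.
Rule 5 (final vowel raising): /e/ is a mid vowel in word-final position, so it raises to [i]. /uofioroozasie/ → uofioroozasii.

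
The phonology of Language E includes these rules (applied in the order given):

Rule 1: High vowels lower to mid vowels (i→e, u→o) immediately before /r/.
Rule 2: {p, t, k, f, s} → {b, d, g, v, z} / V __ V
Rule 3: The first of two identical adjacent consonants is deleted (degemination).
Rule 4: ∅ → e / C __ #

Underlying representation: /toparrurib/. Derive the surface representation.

tobaroribe

Rule 1 (pre-rhotic lowering): /u/ is a high vowel immediately before /r/, so it lowers to [o]. /toparrurib/ → toparrorib.
Rule 2 (intervocalic voicing): /p/ is a voiceless obstruent between vowels /o/ and /a/, so it voices to [b]. /toparrorib/ → tobarrorib.
Rule 3 (degemination): /rr/ is a geminate; the first /r/ deletes. /tobarrorib/ → tobarorib.
Rule 4 (final e-epenthesis): the form ends in the consonant /b/, so [e] is inserted word-finally. /tobarorib/ → tobaroribe.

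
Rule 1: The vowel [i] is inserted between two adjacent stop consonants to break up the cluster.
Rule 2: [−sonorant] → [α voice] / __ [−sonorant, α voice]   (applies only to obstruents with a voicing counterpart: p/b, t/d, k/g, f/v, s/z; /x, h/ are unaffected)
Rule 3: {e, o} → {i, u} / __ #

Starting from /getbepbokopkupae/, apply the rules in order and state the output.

getibepibokopikupai

Rule 1 (stop-cluster i-epenthesis): /t/ and /b/ form a stop–stop cluster, so [i] is inserted between them. /p/ and /b/ form a stop–stop cluster, so [i] is inserted between them. /p/ and /k/ form a stop–stop cluster, so [i] is inserted between them. /getbepbokopkupae/ → getibepibokopikupae.
Rule 2 (regressive voicing assimilation): no segment meets the environment; /getibepibokopikupae/ is unchanged.
Rule 3 (final vowel raising): /e/ is a mid vowel in word-final position, so it raises to [i]. /getibepibokopikupae/ → getibepibokopikupai.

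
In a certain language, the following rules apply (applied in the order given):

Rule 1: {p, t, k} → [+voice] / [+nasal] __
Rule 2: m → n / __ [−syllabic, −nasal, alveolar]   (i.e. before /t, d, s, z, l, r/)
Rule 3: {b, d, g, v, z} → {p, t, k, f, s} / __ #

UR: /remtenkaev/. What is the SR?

rendengaef

Rule 1 (post-nasal voicing): /t/ is a voiceless stop immediately after the nasal /m/, so it voices to [d]. /k/ is a voiceless stop immediately after the nasal /n/, so it voices to [g]. /remtenkaev/ → remdengaev.
Rule 2 (nasal place assimilation): /m/ precedes the alveolar consonant /d/, so it assimilates in place to [n]. /remdengaev/ → rendengaev.
Rule 3 (final devoicing): /v/ is a voiced obstruent in word-final position, so it devoices to [f]. /rendengaev/ → rendengaef.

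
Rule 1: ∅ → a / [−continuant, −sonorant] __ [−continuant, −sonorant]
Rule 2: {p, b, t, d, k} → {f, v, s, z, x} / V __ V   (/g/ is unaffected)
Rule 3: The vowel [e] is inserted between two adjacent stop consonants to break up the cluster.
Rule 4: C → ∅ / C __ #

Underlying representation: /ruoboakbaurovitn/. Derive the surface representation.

ruovoaxavaurovit

Rule 1 (stop-cluster a-epenthesis): /k/ and /b/ form a stop–stop cluster, so [a] is inserted between them. /ruoboakbaurovitn/ → ruoboakabaurovitn.
Rule 2 (intervocalic spirantization): /b/ is a stop between vowels /o/ and /o/, so it spirantizes to the fricative [v]. /k/ is a stop between vowels /a/ and /a/, so it spirantizes to the fricative [x]. /b/ is a stop between vowels /a/ and /a/, so it spirantizes to the fricative [v]. /ruoboakabaurovitn/ → ruovoaxavaurovitn.
Rule 3 (stop-cluster e-epenthesis): no segment meets the environment; /ruovoaxavaurovitn/ is unchanged.
Rule 4 (final cluster simplification): /n/ is the second consonant of a word-final cluster /tn/, so it deletes. /ruovoaxavaurovitn/ → ruovoaxavaurovit.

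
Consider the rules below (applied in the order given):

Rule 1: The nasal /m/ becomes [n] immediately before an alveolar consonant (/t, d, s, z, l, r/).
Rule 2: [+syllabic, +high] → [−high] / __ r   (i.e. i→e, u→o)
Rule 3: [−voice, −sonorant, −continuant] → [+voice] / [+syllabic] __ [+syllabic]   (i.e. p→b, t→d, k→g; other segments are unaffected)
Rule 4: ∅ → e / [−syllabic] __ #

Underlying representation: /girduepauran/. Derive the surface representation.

gerduebaorane

Rule 1 (nasal place assimilation): no segment meets the environment; /girduepauran/ is unchanged.
Rule 2 (pre-rhotic lowering): /i/ is a high vowel immediately before /r/, so it lowers to [e]. /u/ is a high vowel immediately before /r/, so it lowers to [o]. /girduepauran/ → gerduepaoran.
Rule 3 (intervocalic voicing): /p/ is a voiceless stop between vowels /e/ and /a/, so it voices to [b]. /gerduepaoran/ → gerduebaoran.
Rule 4 (final e-epenthesis): the form ends in the consonant /n/, so [e] is inserted word-finally. /gerduebaoran/ → gerduebaorane.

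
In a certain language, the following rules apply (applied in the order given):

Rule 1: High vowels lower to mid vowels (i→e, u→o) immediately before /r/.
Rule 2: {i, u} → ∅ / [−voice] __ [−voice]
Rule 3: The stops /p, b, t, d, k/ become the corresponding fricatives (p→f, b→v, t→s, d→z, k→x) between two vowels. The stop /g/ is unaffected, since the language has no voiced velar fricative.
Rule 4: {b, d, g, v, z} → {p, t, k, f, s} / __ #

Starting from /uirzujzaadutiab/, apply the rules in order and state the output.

uerzujzaazusiap

Rule 1 (pre-rhotic lowering): /i/ is a high vowel immediately before /r/, so it lowers to [e]. /uirzujzaadutiab/ → uerzujzaadutiab.
Rule 2 (high vowel syncope): no segment meets the environment; /uerzujzaadutiab/ is unchanged.
Rule 3 (intervocalic spirantization): /d/ is a stop between vowels /a/ and /u/, so it spirantizes to the fricative [z]. /t/ is a stop between vowels /u/ and /i/, so it spirantizes to the fricative [s]. /uerzujzaadutiab/ → uerzujzaazusiab.
Rule 4 (final devoicing): /b/ is a voiced obstruent in word-final position, so it devoices to [p]. /uerzujzaazusiab/ → uerzujzaazusiap.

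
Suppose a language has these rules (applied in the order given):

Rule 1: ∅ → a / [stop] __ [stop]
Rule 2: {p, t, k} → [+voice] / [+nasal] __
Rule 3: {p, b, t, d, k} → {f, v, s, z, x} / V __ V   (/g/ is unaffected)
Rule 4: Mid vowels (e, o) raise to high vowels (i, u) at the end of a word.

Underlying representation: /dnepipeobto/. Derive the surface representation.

dnefifeovasu

Rule 1 (stop-cluster a-epenthesis): /b/ and /t/ form a stop–stop cluster, so [a] is inserted between them. /dnepipeobto/ → dnepipeobato.
Rule 2 (post-nasal voicing): no segment meets the environment; /dnepipeobato/ is unchanged.
Rule 3 (intervocalic spirantization): /p/ is a stop between vowels /e/ and /i/, so it spirantizes to the fricative [f]. /p/ is a stop between vowels /i/ and /e/, so it spirantizes to the fricative [f]. /b/ is a stop between vowels /o/ and /a/, so it spirantizes to the fricative [v]. /t/ is a stop between vowels /a/ and /o/, so it spirantizes to the fricative [s]. /dnepipeobato/ → dnefifeovaso.
Rule 4 (final vowel raising): /o/ is a mid vowel in word-final position, so it raises to [u]. /dnefifeovaso/ → dnefifeovasu.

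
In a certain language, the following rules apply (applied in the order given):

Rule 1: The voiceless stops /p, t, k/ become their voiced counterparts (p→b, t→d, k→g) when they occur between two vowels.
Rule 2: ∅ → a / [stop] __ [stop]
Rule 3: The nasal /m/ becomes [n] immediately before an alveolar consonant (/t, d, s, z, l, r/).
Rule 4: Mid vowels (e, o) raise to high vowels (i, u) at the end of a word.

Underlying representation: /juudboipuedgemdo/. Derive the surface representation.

juudaboibuedagendu

Rule 1 (intervocalic voicing): /p/ is a voiceless stop between vowels /i/ and /u/, so it voices to [b]. /juudboipuedgemdo/ → juudboibuedgemdo.
Rule 2 (stop-cluster a-epenthesis): /d/ and /b/ form a stop–stop cluster, so [a] is inserted between them. /d/ and /g/ form a stop–stop cluster, so [a] is inserted between them. /juudboibuedgemdo/ → juudaboibuedagemdo.
Rule 3 (nasal place assimilation): /m/ precedes the alveolar consonant /d/, so it assimilates in place to [n]. /juudaboibuedagemdo/ → juudaboibuedagendo.
Rule 4 (final vowel raising): /o/ is a mid vowel in word-final position, so it raises to [u]. /juudaboibuedagendo/ → juudaboibuedagendu.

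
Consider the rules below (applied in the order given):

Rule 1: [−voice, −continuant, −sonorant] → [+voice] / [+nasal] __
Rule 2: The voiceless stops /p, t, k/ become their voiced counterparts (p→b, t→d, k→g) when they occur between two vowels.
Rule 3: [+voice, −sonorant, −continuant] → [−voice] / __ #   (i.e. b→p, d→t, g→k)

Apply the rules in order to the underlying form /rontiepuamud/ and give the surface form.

rondiebuamut

Rule 1 (post-nasal voicing): /t/ is a voiceless stop immediately after the nasal /n/, so it voices to [d]. /rontiepuamud/ → rondiepuamud.
Rule 2 (intervocalic voicing): /p/ is a voiceless stop between vowels /e/ and /u/, so it voices to [b]. /rondiepuamud/ → rondiebuamud.
Rule 3 (final devoicing): /d/ is a voiced stop in word-final position, so it devoices to [t]. /rondiebuamud/ → rondiebuamut.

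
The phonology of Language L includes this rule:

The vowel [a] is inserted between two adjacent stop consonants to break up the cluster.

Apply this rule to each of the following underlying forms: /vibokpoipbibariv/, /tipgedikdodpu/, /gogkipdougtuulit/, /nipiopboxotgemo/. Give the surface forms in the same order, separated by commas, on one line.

/vibokpoipbibariv/: /k/ and /p/ form a stop–stop cluster, so [a] is inserted between them. /p/ and /b/ form a stop–stop cluster, so [a] is inserted between them. → [vibokapoipabibariv].
/tipgedikdodpu/: /p/ and /g/ form a stop–stop cluster, so [a] is inserted between them. /k/ and /d/ form a stop–stop cluster, so [a] is inserted between them. /d/ and /p/ form a stop–stop cluster, so [a] is inserted between them. → [tipagedikadodapu].
/gogkipdougtuulit/: /g/ and /k/ form a stop–stop cluster, so [a] is inserted between them. /p/ and /d/ form a stop–stop cluster, so [a] is inserted between them. /g/ and /t/ form a stop–stop cluster, so [a] is inserted between them. → [gogakipadougatuulit].
/nipiopboxotgemo/: /p/ and /b/ form a stop–stop cluster, so [a] is inserted between them. /t/ and /g/ form a stop–stop cluster, so [a] is inserted between them. → [nipiopaboxotagemo].

vibokapoipabibariv, tipagedikadodapu, gogakipadougatuulit, nipiopaboxotagemo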